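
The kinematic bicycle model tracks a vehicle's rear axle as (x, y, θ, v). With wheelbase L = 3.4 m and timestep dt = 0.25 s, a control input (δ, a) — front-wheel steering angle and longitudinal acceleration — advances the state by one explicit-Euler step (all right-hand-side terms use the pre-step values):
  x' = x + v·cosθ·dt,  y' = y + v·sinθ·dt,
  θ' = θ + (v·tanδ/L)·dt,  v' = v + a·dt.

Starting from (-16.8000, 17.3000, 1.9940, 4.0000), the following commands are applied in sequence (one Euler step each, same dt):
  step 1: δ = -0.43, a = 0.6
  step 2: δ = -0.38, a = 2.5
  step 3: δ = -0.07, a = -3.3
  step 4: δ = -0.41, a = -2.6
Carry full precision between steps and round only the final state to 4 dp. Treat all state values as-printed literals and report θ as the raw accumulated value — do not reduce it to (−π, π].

after step 1 (δ=-0.43, a=0.6): (-17.210684, 18.211778, 1.859111, 4.150000)
after step 2 (δ=-0.38, a=2.5): (-17.505684, 19.206454, 1.737232, 4.775000)
after step 3 (δ=-0.07, a=-3.3): (-17.703450, 20.383709, 1.712614, 3.950000)
after step 4 (δ=-0.41, a=-2.6): (-17.843026, 21.361295, 1.586380, 3.300000)

(-17.8430, 21.3613, 1.5864, 3.3000)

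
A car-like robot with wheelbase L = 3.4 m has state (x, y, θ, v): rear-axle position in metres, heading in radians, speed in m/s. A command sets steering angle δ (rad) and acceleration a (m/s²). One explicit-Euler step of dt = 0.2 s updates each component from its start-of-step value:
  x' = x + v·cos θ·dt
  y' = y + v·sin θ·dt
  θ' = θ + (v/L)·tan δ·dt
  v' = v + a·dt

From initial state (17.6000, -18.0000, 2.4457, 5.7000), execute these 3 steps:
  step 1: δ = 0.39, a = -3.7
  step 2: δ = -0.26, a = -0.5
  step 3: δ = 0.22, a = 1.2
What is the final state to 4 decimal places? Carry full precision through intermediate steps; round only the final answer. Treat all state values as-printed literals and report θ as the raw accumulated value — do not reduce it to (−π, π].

(15.1014, -16.1668, 2.5698, 5.1000)

after step 1 (δ=0.39, a=-3.7): (16.725071, -17.269179, 2.583524, 4.960000)
after step 2 (δ=-0.26, a=-0.5): (15.883577, -16.743867, 2.505909, 4.860000)
after step 3 (δ=0.22, a=1.2): (15.101442, -16.166763, 2.569837, 5.100000)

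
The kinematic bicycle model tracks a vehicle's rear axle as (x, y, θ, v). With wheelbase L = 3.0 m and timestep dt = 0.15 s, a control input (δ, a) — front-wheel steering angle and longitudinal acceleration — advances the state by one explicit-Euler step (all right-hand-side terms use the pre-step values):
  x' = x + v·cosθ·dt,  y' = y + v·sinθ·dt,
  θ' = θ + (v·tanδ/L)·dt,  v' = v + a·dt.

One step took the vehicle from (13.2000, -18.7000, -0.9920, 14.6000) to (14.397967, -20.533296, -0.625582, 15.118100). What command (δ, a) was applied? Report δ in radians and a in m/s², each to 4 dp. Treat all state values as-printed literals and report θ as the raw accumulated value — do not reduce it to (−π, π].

a = (v'−v)/dt = (0.518100)/0.15 = 3.4540
Δθ = θ'−θ = 0.366418;  (v·dt/L) = 14.6000·0.15/3.0 = 0.730000
tan δ = Δθ·L/(v·dt) = 0.501942  →  δ = 0.4652

δ = 0.4652, a = 3.4540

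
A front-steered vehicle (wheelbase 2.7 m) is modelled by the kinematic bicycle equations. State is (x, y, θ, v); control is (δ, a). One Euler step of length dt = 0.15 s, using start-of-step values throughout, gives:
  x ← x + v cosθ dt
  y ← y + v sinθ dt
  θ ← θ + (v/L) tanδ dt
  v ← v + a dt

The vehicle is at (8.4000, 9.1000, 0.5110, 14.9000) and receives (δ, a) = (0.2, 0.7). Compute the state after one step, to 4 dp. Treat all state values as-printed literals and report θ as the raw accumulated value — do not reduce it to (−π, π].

x' = 8.4000 + 14.9000·cos(0.5110)·0.15 = 10.3495
y' = 9.1000 + 14.9000·sin(0.5110)·0.15 = 10.1930
θ' = 0.5110 + (14.9000/2.7)·tan(0.2)·0.15 = 0.6788
v' = 14.9000 + 0.7000·0.15 = 15.0050

(10.3495, 10.1930, 0.6788, 15.0050)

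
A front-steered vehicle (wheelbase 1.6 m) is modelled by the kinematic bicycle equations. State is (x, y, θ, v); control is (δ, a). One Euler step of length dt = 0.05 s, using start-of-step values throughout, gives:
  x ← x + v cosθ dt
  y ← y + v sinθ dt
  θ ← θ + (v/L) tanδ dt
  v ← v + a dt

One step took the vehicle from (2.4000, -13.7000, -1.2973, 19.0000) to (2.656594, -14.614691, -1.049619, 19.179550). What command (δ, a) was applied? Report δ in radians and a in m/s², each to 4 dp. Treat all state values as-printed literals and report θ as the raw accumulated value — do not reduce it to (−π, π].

a = (v'−v)/dt = (0.179550)/0.05 = 3.5910
Δθ = θ'−θ = 0.247681;  (v·dt/L) = 19.0000·0.05/1.6 = 0.593750
tan δ = Δθ·L/(v·dt) = 0.417147  →  δ = 0.3952

δ = 0.3952, a = 3.5910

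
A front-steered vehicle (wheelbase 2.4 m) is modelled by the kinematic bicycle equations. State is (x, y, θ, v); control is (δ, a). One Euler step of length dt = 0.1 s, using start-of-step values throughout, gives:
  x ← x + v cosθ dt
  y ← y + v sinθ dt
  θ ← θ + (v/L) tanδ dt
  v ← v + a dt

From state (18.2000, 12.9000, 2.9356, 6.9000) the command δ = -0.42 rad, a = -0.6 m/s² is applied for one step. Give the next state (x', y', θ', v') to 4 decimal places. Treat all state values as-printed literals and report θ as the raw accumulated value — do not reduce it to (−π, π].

(17.5246, 13.0411, 2.8072, 6.8400)

x' = 18.2000 + 6.9000·cos(2.9356)·0.1 = 17.5246
y' = 12.9000 + 6.9000·sin(2.9356)·0.1 = 13.0411
θ' = 2.9356 + (6.9000/2.4)·tan(-0.42)·0.1 = 2.8072
v' = 6.9000 − 0.6000·0.1 = 6.8400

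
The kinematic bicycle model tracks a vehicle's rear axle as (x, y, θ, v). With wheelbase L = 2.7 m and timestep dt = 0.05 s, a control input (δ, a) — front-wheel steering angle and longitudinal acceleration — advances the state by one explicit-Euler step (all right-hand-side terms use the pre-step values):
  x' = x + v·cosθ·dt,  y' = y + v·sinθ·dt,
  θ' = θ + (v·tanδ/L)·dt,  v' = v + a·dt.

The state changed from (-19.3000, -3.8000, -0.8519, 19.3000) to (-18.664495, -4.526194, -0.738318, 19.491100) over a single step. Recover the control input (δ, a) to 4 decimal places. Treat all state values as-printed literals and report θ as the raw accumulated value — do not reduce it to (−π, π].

δ = 0.3077, a = 3.8220

a = (v'−v)/dt = (0.191100)/0.05 = 3.8220
Δθ = θ'−θ = 0.113582;  (v·dt/L) = 19.3000·0.05/2.7 = 0.357407
tan δ = Δθ·L/(v·dt) = 0.317794  →  δ = 0.3077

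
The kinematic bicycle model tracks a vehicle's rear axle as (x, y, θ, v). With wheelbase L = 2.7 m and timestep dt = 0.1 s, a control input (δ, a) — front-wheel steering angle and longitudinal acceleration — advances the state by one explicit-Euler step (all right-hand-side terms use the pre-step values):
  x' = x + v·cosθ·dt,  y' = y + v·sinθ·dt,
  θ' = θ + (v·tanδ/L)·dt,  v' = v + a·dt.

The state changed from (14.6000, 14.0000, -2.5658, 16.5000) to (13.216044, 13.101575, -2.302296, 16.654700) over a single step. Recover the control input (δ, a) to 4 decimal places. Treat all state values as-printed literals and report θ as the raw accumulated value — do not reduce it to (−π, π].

a = (v'−v)/dt = (0.154700)/0.1 = 1.5470
Δθ = θ'−θ = 0.263504;  (v·dt/L) = 16.5000·0.1/2.7 = 0.611111
tan δ = Δθ·L/(v·dt) = 0.431188  →  δ = 0.4071

δ = 0.4071, a = 1.5470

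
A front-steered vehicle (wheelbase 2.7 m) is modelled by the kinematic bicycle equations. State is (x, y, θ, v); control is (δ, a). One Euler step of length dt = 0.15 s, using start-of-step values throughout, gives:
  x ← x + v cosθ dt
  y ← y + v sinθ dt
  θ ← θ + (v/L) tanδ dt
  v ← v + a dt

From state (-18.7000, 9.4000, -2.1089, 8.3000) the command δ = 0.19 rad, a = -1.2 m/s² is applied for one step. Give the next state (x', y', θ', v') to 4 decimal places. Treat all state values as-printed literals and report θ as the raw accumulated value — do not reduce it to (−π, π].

x' = -18.7000 + 8.3000·cos(-2.1089)·0.15 = -19.3381
y' = 9.4000 + 8.3000·sin(-2.1089)·0.15 = 8.3309
θ' = -2.1089 + (8.3000/2.7)·tan(0.19)·0.15 = -2.0202
v' = 8.3000 − 1.2000·0.15 = 8.1200

(-19.3381, 8.3309, -2.0202, 8.1200)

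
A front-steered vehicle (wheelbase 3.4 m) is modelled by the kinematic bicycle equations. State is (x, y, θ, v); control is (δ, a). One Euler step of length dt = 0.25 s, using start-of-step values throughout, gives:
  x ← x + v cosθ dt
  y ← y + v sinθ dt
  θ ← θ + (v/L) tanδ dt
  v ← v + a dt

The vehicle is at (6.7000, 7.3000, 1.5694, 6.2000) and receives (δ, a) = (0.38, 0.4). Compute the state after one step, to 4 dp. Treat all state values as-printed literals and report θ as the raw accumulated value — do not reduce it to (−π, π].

(6.7022, 8.8500, 1.7515, 6.3000)

x' = 6.7000 + 6.2000·cos(1.5694)·0.25 = 6.7022
y' = 7.3000 + 6.2000·sin(1.5694)·0.25 = 8.8500
θ' = 1.5694 + (6.2000/3.4)·tan(0.38)·0.25 = 1.7515
v' = 6.2000 + 0.4000·0.25 = 6.3000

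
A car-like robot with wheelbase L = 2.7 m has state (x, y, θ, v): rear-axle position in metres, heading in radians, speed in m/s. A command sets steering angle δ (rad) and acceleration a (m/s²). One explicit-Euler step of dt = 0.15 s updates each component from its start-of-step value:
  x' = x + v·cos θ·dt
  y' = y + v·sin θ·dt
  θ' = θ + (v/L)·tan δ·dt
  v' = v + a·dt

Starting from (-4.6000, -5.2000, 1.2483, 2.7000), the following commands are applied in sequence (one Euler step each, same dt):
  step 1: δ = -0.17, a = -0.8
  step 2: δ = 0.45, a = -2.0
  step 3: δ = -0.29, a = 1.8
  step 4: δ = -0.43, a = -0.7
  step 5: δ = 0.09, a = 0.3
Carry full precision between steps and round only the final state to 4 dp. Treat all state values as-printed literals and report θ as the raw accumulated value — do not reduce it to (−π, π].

(-3.9896, -3.4195, 1.2013, 2.4900)

after step 1 (δ=-0.17, a=-0.8): (-4.471641, -4.815879, 1.222551, 2.580000)
after step 2 (δ=0.45, a=-2.0): (-4.339578, -4.452109, 1.291789, 2.280000)
after step 3 (δ=-0.29, a=1.8): (-4.245391, -4.123335, 1.253990, 2.550000)
after step 4 (δ=-0.43, a=-0.7): (-4.126229, -3.759870, 1.189019, 2.445000)
after step 5 (δ=0.09, a=0.3): (-3.989589, -3.419524, 1.201277, 2.490000)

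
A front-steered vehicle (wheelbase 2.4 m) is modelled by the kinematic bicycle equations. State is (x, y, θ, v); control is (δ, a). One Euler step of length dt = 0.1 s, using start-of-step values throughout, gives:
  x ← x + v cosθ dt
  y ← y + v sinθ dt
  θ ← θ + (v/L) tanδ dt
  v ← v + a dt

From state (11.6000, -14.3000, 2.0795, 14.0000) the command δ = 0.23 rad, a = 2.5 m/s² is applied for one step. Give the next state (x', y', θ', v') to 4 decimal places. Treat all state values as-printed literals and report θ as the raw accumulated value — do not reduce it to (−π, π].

(10.9181, -13.0773, 2.2161, 14.2500)

x' = 11.6000 + 14.0000·cos(2.0795)·0.1 = 10.9181
y' = -14.3000 + 14.0000·sin(2.0795)·0.1 = -13.0773
θ' = 2.0795 + (14.0000/2.4)·tan(0.23)·0.1 = 2.2161
v' = 14.0000 + 2.5000·0.1 = 14.2500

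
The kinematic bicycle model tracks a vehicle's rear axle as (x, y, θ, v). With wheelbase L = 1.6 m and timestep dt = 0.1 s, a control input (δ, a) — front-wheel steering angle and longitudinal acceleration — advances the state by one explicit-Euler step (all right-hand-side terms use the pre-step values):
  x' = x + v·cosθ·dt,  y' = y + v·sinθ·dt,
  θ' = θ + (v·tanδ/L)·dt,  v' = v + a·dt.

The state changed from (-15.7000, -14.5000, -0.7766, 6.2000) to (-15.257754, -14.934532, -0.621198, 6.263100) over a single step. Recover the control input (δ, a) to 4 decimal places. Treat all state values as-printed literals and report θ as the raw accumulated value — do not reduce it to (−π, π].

a = (v'−v)/dt = (0.063100)/0.1 = 0.6310
Δθ = θ'−θ = 0.155402;  (v·dt/L) = 6.2000·0.1/1.6 = 0.387500
tan δ = Δθ·L/(v·dt) = 0.401037  →  δ = 0.3814

δ = 0.3814, a = 0.6310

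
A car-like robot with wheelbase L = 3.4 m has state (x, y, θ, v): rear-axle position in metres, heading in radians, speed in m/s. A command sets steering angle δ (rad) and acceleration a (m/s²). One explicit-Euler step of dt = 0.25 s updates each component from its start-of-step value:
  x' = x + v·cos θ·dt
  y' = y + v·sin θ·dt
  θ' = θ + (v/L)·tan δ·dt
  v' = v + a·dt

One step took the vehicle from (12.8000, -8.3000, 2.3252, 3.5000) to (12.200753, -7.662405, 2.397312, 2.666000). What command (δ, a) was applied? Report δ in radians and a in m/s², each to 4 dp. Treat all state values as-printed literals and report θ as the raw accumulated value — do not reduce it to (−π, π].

a = (v'−v)/dt = (-0.834000)/0.25 = -3.3360
Δθ = θ'−θ = 0.072112;  (v·dt/L) = 3.5000·0.25/3.4 = 0.257353
tan δ = Δθ·L/(v·dt) = 0.280207  →  δ = 0.2732

δ = 0.2732, a = -3.3360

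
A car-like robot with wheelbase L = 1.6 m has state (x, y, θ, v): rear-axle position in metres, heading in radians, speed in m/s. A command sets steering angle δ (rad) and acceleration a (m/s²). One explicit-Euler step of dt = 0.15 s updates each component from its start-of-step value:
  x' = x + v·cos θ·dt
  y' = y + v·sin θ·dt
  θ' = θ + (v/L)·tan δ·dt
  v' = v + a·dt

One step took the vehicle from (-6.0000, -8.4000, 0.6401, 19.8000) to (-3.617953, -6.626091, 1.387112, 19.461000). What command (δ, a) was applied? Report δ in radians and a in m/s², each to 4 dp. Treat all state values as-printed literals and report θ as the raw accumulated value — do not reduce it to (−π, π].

δ = 0.3826, a = -2.2600

a = (v'−v)/dt = (-0.339000)/0.15 = -2.2600
Δθ = θ'−θ = 0.747012;  (v·dt/L) = 19.8000·0.15/1.6 = 1.856250
tan δ = Δθ·L/(v·dt) = 0.402431  →  δ = 0.3826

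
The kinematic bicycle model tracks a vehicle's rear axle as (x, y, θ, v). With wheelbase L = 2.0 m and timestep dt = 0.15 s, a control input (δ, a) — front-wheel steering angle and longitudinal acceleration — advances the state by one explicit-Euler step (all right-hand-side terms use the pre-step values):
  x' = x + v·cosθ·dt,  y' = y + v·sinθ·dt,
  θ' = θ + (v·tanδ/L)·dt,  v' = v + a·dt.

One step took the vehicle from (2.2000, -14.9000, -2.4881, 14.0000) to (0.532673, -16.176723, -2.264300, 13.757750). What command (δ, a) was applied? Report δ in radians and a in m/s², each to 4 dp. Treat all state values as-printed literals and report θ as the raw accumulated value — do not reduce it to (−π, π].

δ = 0.2100, a = -1.6150

a = (v'−v)/dt = (-0.242250)/0.15 = -1.6150
Δθ = θ'−θ = 0.223800;  (v·dt/L) = 14.0000·0.15/2.0 = 1.050000
tan δ = Δθ·L/(v·dt) = 0.213143  →  δ = 0.2100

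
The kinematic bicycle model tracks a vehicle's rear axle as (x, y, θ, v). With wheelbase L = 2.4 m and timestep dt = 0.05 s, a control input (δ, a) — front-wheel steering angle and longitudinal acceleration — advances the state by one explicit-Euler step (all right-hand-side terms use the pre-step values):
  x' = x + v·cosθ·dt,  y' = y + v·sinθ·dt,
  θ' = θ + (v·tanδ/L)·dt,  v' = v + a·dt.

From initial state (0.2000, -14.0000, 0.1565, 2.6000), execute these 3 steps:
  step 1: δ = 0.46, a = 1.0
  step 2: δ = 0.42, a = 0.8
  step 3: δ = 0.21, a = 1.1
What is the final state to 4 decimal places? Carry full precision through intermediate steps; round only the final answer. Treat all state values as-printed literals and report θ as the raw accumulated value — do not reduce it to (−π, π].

(0.5903, -13.9278, 0.2199, 2.7450)

after step 1 (δ=0.46, a=1.0): (0.328411, -13.979738, 0.183337, 2.650000)
after step 2 (δ=0.42, a=0.8): (0.458691, -13.955582, 0.207991, 2.690000)
after step 3 (δ=0.21, a=1.1): (0.590292, -13.927808, 0.219936, 2.745000)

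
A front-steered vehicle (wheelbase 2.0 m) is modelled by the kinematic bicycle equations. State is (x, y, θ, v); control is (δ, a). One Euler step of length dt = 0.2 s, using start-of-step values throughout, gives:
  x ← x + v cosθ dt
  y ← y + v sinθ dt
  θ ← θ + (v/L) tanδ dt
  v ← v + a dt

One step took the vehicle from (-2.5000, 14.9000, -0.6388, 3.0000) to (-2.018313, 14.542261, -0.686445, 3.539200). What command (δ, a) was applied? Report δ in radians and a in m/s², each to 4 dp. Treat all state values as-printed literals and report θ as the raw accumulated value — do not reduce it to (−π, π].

δ = -0.1575, a = 2.6960

a = (v'−v)/dt = (0.539200)/0.2 = 2.6960
Δθ = θ'−θ = -0.047645;  (v·dt/L) = 3.0000·0.2/2.0 = 0.300000
tan δ = Δθ·L/(v·dt) = -0.158817  →  δ = -0.1575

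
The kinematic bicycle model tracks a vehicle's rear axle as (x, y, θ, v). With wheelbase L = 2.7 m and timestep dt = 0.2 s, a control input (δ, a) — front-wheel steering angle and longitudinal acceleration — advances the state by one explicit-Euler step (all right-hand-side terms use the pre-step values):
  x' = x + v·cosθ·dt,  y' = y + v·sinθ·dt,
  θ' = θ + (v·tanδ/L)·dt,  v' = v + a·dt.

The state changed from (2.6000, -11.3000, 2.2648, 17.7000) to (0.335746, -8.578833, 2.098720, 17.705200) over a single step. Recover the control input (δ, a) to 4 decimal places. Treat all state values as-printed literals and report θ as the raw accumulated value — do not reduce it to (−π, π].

δ = -0.1260, a = 0.0260

a = (v'−v)/dt = (0.005200)/0.2 = 0.0260
Δθ = θ'−θ = -0.166080;  (v·dt/L) = 17.7000·0.2/2.7 = 1.311111
tan δ = Δθ·L/(v·dt) = -0.126671  →  δ = -0.1260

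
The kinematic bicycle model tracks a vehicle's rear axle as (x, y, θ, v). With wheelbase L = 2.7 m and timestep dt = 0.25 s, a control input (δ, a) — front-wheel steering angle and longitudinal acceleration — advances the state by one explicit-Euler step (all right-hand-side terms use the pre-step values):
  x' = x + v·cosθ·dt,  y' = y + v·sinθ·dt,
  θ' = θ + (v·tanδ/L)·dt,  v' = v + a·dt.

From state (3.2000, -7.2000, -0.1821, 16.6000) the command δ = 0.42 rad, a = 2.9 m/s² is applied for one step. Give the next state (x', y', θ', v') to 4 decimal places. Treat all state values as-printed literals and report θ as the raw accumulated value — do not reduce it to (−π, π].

(7.2814, -7.9515, 0.5043, 17.3250)

x' = 3.2000 + 16.6000·cos(-0.1821)·0.25 = 7.2814
y' = -7.2000 + 16.6000·sin(-0.1821)·0.25 = -7.9515
θ' = -0.1821 + (16.6000/2.7)·tan(0.42)·0.25 = 0.5043
v' = 16.6000 + 2.9000·0.25 = 17.3250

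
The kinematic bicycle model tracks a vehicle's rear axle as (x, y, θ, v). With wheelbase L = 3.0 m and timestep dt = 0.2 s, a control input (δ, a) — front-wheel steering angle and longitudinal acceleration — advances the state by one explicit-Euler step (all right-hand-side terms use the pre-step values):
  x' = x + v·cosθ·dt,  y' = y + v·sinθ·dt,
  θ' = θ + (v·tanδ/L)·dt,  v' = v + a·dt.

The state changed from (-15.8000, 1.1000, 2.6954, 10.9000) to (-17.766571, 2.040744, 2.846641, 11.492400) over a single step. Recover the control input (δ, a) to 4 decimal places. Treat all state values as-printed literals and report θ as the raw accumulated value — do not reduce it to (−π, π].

δ = 0.2052, a = 2.9620

a = (v'−v)/dt = (0.592400)/0.2 = 2.9620
Δθ = θ'−θ = 0.151241;  (v·dt/L) = 10.9000·0.2/3.0 = 0.726667
tan δ = Δθ·L/(v·dt) = 0.208130  →  δ = 0.2052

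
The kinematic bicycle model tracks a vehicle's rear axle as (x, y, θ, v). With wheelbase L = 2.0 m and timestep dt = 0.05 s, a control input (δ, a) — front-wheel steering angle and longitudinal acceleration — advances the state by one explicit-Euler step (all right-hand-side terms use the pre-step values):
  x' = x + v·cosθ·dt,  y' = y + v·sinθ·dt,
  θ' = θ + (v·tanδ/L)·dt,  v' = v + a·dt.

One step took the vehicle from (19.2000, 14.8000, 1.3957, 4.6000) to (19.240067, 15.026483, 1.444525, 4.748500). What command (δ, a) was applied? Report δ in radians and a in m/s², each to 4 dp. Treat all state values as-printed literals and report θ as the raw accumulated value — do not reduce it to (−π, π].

a = (v'−v)/dt = (0.148500)/0.05 = 2.9700
Δθ = θ'−θ = 0.048825;  (v·dt/L) = 4.6000·0.05/2.0 = 0.115000
tan δ = Δθ·L/(v·dt) = 0.424565  →  δ = 0.4015

δ = 0.4015, a = 2.9700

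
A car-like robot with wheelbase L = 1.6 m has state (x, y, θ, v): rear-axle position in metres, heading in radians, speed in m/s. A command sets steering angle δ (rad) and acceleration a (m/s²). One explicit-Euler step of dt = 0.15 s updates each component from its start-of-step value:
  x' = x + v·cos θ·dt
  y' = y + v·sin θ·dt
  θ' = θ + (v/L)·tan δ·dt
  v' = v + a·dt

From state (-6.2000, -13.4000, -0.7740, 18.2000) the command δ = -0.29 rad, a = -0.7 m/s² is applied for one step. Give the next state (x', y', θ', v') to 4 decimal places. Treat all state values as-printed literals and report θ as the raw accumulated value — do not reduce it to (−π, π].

x' = -6.2000 + 18.2000·cos(-0.7740)·0.15 = -4.2477
y' = -13.4000 + 18.2000·sin(-0.7740)·0.15 = -15.3083
θ' = -0.7740 + (18.2000/1.6)·tan(-0.29)·0.15 = -1.2832
v' = 18.2000 − 0.7000·0.15 = 18.0950

(-4.2477, -15.3083, -1.2832, 18.0950)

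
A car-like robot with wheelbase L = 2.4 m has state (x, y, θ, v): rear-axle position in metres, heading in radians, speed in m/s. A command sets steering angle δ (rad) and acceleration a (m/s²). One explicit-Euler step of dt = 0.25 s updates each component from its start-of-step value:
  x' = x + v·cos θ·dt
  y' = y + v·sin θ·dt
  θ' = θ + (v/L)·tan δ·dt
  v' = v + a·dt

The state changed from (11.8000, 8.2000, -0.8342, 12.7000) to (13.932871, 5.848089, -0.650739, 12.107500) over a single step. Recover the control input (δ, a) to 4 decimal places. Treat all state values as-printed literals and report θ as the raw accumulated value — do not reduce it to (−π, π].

a = (v'−v)/dt = (-0.592500)/0.25 = -2.3700
Δθ = θ'−θ = 0.183461;  (v·dt/L) = 12.7000·0.25/2.4 = 1.322917
tan δ = Δθ·L/(v·dt) = 0.138679  →  δ = 0.1378

δ = 0.1378, a = -2.3700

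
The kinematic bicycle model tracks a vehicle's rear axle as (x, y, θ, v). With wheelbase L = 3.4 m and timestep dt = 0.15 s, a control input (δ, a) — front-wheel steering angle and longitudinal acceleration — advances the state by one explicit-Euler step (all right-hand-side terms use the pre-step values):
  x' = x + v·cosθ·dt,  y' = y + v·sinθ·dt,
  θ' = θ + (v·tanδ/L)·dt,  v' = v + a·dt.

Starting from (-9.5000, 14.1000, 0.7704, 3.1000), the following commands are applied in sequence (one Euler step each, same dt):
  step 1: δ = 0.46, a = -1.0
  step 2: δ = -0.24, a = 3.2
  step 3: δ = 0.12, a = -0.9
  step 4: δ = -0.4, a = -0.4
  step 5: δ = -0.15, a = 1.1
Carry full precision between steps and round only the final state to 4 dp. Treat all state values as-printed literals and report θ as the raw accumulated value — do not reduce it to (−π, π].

after step 1 (δ=0.46, a=-1.0): (-9.166301, 14.423836, 0.838160, 2.950000)
after step 2 (δ=-0.24, a=3.2): (-8.870343, 14.752797, 0.806311, 3.430000)
after step 3 (δ=0.12, a=-0.9): (-8.514224, 15.124131, 0.824557, 3.295000)
after step 4 (δ=-0.4, a=-0.4): (-8.178686, 15.487033, 0.763097, 3.235000)
after step 5 (δ=-0.15, a=1.1): (-7.827996, 15.822420, 0.741527, 3.400000)

(-7.8280, 15.8224, 0.7415, 3.4000)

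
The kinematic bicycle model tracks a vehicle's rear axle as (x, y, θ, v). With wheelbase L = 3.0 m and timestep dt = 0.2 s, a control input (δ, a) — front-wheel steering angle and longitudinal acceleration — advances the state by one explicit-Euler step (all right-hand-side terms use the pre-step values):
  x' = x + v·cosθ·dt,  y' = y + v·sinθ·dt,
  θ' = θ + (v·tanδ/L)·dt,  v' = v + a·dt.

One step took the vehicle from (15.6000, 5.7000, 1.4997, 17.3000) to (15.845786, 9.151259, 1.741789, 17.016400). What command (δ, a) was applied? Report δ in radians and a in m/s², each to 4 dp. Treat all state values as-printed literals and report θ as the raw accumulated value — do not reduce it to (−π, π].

a = (v'−v)/dt = (-0.283600)/0.2 = -1.4180
Δθ = θ'−θ = 0.242089;  (v·dt/L) = 17.3000·0.2/3.0 = 1.153333
tan δ = Δθ·L/(v·dt) = 0.209904  →  δ = 0.2069

δ = 0.2069, a = -1.4180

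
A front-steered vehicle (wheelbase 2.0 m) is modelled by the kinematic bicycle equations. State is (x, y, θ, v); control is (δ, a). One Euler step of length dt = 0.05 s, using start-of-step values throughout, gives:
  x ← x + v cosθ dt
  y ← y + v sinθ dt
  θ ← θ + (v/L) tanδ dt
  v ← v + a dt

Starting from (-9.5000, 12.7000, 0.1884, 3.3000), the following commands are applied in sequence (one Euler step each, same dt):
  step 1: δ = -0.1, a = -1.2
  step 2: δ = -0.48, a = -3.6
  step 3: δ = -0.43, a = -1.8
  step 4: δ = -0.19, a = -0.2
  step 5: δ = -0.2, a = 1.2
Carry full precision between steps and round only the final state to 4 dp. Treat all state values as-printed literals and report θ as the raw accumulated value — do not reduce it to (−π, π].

(-8.7319, 12.8093, 0.0736, 3.0200)

after step 1 (δ=-0.1, a=-1.2): (-9.337920, 12.730902, 0.180122, 3.240000)
after step 2 (δ=-0.48, a=-3.6): (-9.178541, 12.759925, 0.137953, 3.060000)
after step 3 (δ=-0.43, a=-1.8): (-9.026994, 12.780965, 0.102868, 2.970000)
after step 4 (δ=-0.19, a=-0.2): (-8.879279, 12.796214, 0.088589, 2.960000)
after step 5 (δ=-0.2, a=1.2): (-8.731859, 12.809308, 0.073588, 3.020000)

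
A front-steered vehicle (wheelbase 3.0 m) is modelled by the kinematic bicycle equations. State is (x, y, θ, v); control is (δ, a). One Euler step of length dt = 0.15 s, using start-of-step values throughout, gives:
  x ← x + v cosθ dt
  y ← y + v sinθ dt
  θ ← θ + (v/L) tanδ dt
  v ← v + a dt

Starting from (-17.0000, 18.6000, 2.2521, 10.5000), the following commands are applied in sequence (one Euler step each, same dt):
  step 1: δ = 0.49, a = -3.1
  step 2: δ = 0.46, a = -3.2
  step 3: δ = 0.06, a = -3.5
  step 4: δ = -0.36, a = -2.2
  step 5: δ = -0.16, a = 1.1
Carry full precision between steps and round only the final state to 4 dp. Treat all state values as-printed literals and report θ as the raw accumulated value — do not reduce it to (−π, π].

after step 1 (δ=0.49, a=-3.1): (-17.991945, 19.823385, 2.532129, 10.035000)
after step 2 (δ=0.46, a=-3.2): (-19.226182, 20.685032, 2.780720, 9.555000)
after step 3 (δ=0.06, a=-3.5): (-20.567115, 21.191099, 2.809420, 9.030000)
after step 4 (δ=-0.36, a=-2.2): (-21.847573, 21.632799, 2.639474, 8.700000)
after step 5 (δ=-0.16, a=1.1): (-22.991490, 22.260875, 2.569274, 8.865000)

(-22.9915, 22.2609, 2.5693, 8.8650)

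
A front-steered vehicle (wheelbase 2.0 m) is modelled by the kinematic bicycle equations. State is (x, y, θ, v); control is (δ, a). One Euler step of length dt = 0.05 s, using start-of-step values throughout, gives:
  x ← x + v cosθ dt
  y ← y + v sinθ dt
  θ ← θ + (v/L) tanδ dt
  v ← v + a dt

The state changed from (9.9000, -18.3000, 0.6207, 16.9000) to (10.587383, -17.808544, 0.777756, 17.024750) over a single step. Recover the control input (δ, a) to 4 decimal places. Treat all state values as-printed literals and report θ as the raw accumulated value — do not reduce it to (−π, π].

δ = 0.3559, a = 2.4950

a = (v'−v)/dt = (0.124750)/0.05 = 2.4950
Δθ = θ'−θ = 0.157056;  (v·dt/L) = 16.9000·0.05/2.0 = 0.422500
tan δ = Δθ·L/(v·dt) = 0.371730  →  δ = 0.3559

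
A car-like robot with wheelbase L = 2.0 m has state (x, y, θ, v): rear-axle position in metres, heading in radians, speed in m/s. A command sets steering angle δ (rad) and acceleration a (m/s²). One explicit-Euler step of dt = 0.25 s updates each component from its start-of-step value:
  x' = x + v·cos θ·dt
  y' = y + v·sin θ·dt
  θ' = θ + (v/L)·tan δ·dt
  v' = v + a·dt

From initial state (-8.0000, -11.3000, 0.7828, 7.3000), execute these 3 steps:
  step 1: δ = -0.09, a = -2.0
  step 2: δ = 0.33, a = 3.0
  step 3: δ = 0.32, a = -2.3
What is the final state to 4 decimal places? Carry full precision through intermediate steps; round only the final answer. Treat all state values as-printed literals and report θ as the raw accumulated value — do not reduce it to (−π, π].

after step 1 (δ=-0.09, a=-2.0): (-6.706182, -10.012887, 0.700453, 6.800000)
after step 2 (δ=0.33, a=3.0): (-5.406446, -8.917129, 0.991599, 7.550000)
after step 3 (δ=0.32, a=-2.3): (-4.373318, -7.337476, 1.304347, 6.975000)

(-4.3733, -7.3375, 1.3043, 6.9750)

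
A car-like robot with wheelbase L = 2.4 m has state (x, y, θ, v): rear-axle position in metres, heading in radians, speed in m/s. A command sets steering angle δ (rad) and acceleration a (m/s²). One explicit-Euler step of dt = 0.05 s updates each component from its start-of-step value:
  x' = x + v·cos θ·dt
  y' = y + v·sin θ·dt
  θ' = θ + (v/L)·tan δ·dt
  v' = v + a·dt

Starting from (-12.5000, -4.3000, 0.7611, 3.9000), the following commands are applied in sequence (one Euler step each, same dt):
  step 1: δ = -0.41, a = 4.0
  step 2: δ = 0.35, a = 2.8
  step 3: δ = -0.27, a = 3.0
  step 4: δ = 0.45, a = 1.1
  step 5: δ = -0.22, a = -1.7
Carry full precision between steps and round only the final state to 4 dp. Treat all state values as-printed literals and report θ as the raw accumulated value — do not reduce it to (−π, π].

(-11.7296, -3.5813, 0.7560, 4.3600)

after step 1 (δ=-0.41, a=4.0): (-12.358805, -4.165505, 0.725786, 4.100000)
after step 2 (δ=0.35, a=2.8): (-12.205469, -4.029442, 0.756966, 4.240000)
after step 3 (δ=-0.27, a=3.0): (-12.051362, -3.883857, 0.732519, 4.390000)
after step 4 (δ=0.45, a=1.1): (-11.888165, -3.737068, 0.776698, 4.445000)
after step 5 (δ=-0.22, a=-1.7): (-11.729649, -3.581286, 0.755990, 4.360000)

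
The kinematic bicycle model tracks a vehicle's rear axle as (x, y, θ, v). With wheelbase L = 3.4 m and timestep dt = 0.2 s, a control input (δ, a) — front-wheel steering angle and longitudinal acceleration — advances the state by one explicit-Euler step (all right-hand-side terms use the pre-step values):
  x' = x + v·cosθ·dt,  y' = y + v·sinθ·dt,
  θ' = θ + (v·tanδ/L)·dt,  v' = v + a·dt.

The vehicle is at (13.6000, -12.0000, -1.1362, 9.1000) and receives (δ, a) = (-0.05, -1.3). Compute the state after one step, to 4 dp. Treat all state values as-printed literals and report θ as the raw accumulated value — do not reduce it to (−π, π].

x' = 13.6000 + 9.1000·cos(-1.1362)·0.2 = 14.3663
y' = -12.0000 + 9.1000·sin(-1.1362)·0.2 = -13.6508
θ' = -1.1362 + (9.1000/3.4)·tan(-0.05)·0.2 = -1.1630
v' = 9.1000 − 1.3000·0.2 = 8.8400

(14.3663, -13.6508, -1.1630, 8.8400)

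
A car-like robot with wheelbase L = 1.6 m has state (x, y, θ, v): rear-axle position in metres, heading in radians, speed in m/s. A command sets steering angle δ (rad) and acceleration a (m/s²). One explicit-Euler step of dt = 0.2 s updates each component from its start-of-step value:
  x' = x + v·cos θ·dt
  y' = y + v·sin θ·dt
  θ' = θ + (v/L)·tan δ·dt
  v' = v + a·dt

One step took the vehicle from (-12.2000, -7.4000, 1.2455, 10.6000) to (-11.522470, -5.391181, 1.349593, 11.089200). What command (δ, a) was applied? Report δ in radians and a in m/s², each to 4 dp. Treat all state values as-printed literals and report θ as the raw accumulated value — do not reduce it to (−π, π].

δ = 0.0784, a = 2.4460

a = (v'−v)/dt = (0.489200)/0.2 = 2.4460
Δθ = θ'−θ = 0.104093;  (v·dt/L) = 10.6000·0.2/1.6 = 1.325000
tan δ = Δθ·L/(v·dt) = 0.078561  →  δ = 0.0784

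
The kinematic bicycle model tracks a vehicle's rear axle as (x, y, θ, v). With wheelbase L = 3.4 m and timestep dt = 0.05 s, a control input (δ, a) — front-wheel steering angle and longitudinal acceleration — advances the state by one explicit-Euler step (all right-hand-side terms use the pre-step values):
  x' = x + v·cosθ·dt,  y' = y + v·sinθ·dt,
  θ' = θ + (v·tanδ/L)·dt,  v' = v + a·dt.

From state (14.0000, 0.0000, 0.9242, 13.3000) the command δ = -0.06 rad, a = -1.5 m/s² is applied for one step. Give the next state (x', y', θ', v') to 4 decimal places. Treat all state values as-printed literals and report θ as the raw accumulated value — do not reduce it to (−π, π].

(14.4006, 0.5308, 0.9125, 13.2250)

x' = 14.0000 + 13.3000·cos(0.9242)·0.05 = 14.4006
y' = 0.0000 + 13.3000·sin(0.9242)·0.05 = 0.5308
θ' = 0.9242 + (13.3000/3.4)·tan(-0.06)·0.05 = 0.9125
v' = 13.3000 − 1.5000·0.05 = 13.2250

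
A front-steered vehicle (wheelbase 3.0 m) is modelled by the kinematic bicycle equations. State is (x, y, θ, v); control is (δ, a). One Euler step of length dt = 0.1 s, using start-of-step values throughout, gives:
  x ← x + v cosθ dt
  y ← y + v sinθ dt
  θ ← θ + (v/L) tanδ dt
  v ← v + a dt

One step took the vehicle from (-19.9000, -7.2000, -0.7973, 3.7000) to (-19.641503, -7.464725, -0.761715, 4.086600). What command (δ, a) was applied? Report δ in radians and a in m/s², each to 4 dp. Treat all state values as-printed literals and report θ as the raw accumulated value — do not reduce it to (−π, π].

a = (v'−v)/dt = (0.386600)/0.1 = 3.8660
Δθ = θ'−θ = 0.035585;  (v·dt/L) = 3.7000·0.1/3.0 = 0.123333
tan δ = Δθ·L/(v·dt) = 0.288527  →  δ = 0.2809

δ = 0.2809, a = 3.8660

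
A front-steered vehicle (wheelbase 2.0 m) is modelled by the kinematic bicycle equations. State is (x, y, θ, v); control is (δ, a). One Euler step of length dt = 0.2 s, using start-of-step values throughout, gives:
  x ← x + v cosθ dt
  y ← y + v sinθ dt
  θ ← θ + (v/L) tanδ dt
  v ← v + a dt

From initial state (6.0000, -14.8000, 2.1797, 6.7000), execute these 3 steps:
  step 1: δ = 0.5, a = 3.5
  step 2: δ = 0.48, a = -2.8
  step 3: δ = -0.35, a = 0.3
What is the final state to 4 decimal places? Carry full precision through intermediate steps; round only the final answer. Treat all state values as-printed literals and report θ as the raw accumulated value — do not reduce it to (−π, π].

after step 1 (δ=0.5, a=3.5): (5.233562, -13.700831, 2.545723, 7.400000)
after step 2 (δ=0.48, a=-2.8): (4.008625, -12.870212, 2.930975, 6.840000)
after step 3 (δ=-0.35, a=0.3): (2.670855, -12.584212, 2.681295, 6.900000)

(2.6709, -12.5842, 2.6813, 6.9000)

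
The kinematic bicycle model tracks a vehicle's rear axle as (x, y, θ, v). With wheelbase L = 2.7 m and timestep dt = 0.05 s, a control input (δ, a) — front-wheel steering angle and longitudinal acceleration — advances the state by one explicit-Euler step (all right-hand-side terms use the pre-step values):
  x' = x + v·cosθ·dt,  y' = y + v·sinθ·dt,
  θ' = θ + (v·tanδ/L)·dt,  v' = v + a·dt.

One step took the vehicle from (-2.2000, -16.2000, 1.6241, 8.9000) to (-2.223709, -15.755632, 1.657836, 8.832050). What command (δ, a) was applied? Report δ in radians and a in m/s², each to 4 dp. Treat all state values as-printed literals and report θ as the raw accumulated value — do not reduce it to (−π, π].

a = (v'−v)/dt = (-0.067950)/0.05 = -1.3590
Δθ = θ'−θ = 0.033736;  (v·dt/L) = 8.9000·0.05/2.7 = 0.164815
tan δ = Δθ·L/(v·dt) = 0.204690  →  δ = 0.2019

δ = 0.2019, a = -1.3590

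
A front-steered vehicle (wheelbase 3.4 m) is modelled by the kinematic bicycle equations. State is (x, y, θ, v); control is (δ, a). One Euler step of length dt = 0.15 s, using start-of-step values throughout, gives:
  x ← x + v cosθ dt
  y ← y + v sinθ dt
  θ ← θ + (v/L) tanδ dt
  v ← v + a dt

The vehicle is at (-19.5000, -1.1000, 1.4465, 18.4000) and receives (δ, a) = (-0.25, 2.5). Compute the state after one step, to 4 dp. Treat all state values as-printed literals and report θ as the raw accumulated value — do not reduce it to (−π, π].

x' = -19.5000 + 18.4000·cos(1.4465)·0.15 = -19.1578
y' = -1.1000 + 18.4000·sin(1.4465)·0.15 = 1.6387
θ' = 1.4465 + (18.4000/3.4)·tan(-0.25)·0.15 = 1.2392
v' = 18.4000 + 2.5000·0.15 = 18.7750

(-19.1578, 1.6387, 1.2392, 18.7750)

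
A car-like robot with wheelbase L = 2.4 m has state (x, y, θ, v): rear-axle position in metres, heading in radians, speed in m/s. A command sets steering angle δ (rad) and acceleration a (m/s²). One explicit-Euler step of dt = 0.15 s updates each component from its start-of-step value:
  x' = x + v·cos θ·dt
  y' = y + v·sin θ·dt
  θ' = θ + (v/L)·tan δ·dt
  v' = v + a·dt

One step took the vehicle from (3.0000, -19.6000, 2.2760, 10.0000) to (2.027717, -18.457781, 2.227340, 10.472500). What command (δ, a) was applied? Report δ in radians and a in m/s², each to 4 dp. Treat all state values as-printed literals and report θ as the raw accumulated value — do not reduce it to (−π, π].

δ = -0.0777, a = 3.1500

a = (v'−v)/dt = (0.472500)/0.15 = 3.1500
Δθ = θ'−θ = -0.048660;  (v·dt/L) = 10.0000·0.15/2.4 = 0.625000
tan δ = Δθ·L/(v·dt) = -0.077856  →  δ = -0.0777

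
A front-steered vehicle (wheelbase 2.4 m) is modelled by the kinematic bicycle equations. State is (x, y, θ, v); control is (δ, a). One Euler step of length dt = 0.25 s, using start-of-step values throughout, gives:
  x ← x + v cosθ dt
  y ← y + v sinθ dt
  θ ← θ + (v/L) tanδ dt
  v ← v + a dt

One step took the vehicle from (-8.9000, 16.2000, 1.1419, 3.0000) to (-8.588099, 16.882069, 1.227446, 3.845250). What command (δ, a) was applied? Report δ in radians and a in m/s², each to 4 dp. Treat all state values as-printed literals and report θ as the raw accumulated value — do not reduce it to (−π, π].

δ = 0.2672, a = 3.3810

a = (v'−v)/dt = (0.845250)/0.25 = 3.3810
Δθ = θ'−θ = 0.085546;  (v·dt/L) = 3.0000·0.25/2.4 = 0.312500
tan δ = Δθ·L/(v·dt) = 0.273747  →  δ = 0.2672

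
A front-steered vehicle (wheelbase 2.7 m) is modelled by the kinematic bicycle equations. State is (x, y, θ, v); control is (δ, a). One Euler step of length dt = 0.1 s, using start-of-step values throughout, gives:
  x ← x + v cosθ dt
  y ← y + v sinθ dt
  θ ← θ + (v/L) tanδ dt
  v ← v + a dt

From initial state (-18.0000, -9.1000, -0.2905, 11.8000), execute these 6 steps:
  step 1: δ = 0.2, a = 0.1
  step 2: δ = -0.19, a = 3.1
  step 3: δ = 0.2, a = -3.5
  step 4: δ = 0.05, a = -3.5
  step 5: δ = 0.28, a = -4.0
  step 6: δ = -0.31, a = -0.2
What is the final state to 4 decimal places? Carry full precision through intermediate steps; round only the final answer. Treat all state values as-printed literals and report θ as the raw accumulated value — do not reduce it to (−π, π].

after step 1 (δ=0.2, a=0.1): (-16.869441, -9.437989, -0.201908, 11.810000)
after step 2 (δ=-0.19, a=3.1): (-15.712432, -9.674826, -0.286030, 12.120000)
after step 3 (δ=0.2, a=-3.5): (-14.549674, -10.016787, -0.195036, 11.770000)
after step 4 (δ=0.05, a=-3.5): (-13.394989, -10.244892, -0.173222, 11.420000)
after step 5 (δ=0.28, a=-4.0): (-12.270080, -10.441723, -0.051597, 11.020000)
after step 6 (δ=-0.31, a=-0.2): (-11.169546, -10.498557, -0.182338, 11.000000)

(-11.1695, -10.4986, -0.1823, 11.0000)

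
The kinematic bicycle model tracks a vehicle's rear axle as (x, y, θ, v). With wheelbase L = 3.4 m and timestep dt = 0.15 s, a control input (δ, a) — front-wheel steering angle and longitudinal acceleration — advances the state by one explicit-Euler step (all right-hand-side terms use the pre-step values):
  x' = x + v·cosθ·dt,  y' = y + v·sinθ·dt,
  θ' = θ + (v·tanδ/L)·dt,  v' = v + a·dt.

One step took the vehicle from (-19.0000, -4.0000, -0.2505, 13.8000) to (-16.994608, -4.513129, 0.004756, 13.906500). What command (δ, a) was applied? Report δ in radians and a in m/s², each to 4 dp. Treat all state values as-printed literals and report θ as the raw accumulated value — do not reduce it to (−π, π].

a = (v'−v)/dt = (0.106500)/0.15 = 0.7100
Δθ = θ'−θ = 0.255256;  (v·dt/L) = 13.8000·0.15/3.4 = 0.608824
tan δ = Δθ·L/(v·dt) = 0.419261  →  δ = 0.3970

δ = 0.3970, a = 0.7100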